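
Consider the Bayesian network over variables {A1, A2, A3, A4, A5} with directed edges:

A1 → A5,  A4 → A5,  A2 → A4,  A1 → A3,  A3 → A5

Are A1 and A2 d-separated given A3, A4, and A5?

Yes

2 paths connect A1 and A2; each must be blocked for d-separation to hold:
Path 1: A1 → A5 ← A4 ← A2
  A4 is a chain here and A4 is conditioned on, so the path is blocked at A4.
Path 2: A1 → A3 → A5 ← A4 ← A2
  A3 is a chain here and A3 is conditioned on, so the path is blocked at A3.
Since every path is blocked, d-separation holds.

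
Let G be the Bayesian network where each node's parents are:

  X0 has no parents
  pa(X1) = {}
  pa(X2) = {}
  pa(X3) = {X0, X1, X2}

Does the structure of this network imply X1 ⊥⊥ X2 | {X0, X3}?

No

The only undirected path from X1 to X2 is:
Path 1: X1 → X3 ← X2
  X3 is a collider and X3 is conditioned on, which opens it — no node blocks this path, so it is active.
Since the path X1 → X3 ← X2 is active, X1 and X2 are not d-separated given {X0, X3}.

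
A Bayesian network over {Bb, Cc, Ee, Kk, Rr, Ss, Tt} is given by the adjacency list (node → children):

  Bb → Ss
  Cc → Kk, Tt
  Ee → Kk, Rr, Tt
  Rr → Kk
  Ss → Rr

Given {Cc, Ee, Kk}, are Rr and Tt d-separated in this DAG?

Enumerating the 4 paths from Rr to Tt and testing each for blocking by {Cc, Ee, Kk}:
  1. Rr → Kk ← Ee → Tt — Kk:collider[open]; Ee:fork[blocks] ⇒ blocked
  2. Rr → Kk ← Cc → Tt — Kk:collider[open]; Cc:fork[blocks] ⇒ blocked
  3. Rr ← Ee → Tt — Ee:fork[blocks] ⇒ blocked
  4. Rr ← Ee → Kk ← Cc → Tt — Ee:fork[blocks]; Kk:collider[open]; Cc:fork[blocks] ⇒ blocked
All paths are blocked; Rr ⊥ Tt | {Cc, Ee, Kk} holds.

Yes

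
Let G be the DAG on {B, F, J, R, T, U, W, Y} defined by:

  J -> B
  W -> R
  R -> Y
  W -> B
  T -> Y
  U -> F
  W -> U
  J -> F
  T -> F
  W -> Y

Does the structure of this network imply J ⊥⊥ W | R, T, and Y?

Yes

Enumerating the 4 paths from J to W and testing each for blocking by {R, T, Y}:
Path 1: J → B ← W
  B is a collider here and neither B nor any of its descendants is conditioned on, so the collider stays closed — the path is blocked at B.
Path 2: J → F ← T → Y ← W
  F is a collider here and neither F nor any of its descendants is conditioned on, so the collider stays closed — the path is blocked at F.
Path 3: J → F ← T → Y ← R ← W
  F is a collider here and neither F nor any of its descendants is conditioned on, so the collider stays closed — the path is blocked at F.
Path 4: J → F ← U ← W
  F is a collider here and neither F nor any of its descendants is conditioned on, so the collider stays closed — the path is blocked at F.
Every path is blocked, so J and W are d-separated given {R, T, Y}.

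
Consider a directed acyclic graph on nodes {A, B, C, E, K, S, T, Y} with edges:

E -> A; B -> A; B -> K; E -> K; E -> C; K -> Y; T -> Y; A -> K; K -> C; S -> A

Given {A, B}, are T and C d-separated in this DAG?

Yes — T and C are d-separated given {A, B}.

4 paths connect T and C; each must be blocked for d-separation to hold:
Path 1: T → Y ← K ← B → A ← E → C
  Y is a collider here and neither Y nor any of its descendants is conditioned on, so the collider stays closed — the path is blocked at Y.
Path 2: T → Y ← K ← A ← E → C
  Y is a collider here and neither Y nor any of its descendants is conditioned on, so the collider stays closed — the path is blocked at Y.
Path 3: T → Y ← K → C
  Y is a collider here and neither Y nor any of its descendants is conditioned on, so the collider stays closed — the path is blocked at Y.
Path 4: T → Y ← K ← E → C
  Y is a collider here and neither Y nor any of its descendants is conditioned on, so the collider stays closed — the path is blocked at Y.
Every path is blocked, so T and C are d-separated given {A, B}.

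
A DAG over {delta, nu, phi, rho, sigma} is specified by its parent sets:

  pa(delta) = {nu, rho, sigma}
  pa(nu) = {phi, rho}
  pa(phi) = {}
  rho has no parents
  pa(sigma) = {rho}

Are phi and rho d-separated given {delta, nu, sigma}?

No

Enumerating the 3 paths from phi to rho and testing each for blocking by {delta, nu, sigma}:
  1. phi → nu ← rho — nu:collider[open] ⇒ active
  2. phi → nu → delta ← rho — nu:chain[blocks]; delta:collider[open] ⇒ blocked
  3. phi → nu → delta ← sigma ← rho — nu:chain[blocks]; delta:collider[open]; sigma:chain[blocks] ⇒ blocked
Since the path phi → nu ← rho is active, phi and rho are not d-separated given {delta, nu, sigma}.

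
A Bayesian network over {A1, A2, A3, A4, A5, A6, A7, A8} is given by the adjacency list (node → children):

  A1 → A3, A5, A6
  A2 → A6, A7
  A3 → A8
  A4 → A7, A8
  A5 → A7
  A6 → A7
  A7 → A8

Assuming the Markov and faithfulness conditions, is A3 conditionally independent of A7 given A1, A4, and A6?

We examine all 5 paths between A3 and A7:
Path 1: A3 → A8 ← A4 → A7
  A8 is a collider here and neither A8 nor any of its descendants is conditioned on, so the collider stays closed — the path is blocked at A8.
Path 2: A3 → A8 ← A7
  A8 is a collider here and neither A8 nor any of its descendants is conditioned on, so the collider stays closed — the path is blocked at A8.
Path 3: A3 ← A1 → A6 ← A2 → A7
  A1 is a fork here and A1 is conditioned on, so the path is blocked at A1.
Path 4: A3 ← A1 → A6 → A7
  A1 is a fork here and A1 is conditioned on, so the path is blocked at A1.
Path 5: A3 ← A1 → A5 → A7
  A1 is a fork here and A1 is conditioned on, so the path is blocked at A1.
All paths are blocked; A3 ⊥ A7 | {A1, A4, A6} holds.

Yes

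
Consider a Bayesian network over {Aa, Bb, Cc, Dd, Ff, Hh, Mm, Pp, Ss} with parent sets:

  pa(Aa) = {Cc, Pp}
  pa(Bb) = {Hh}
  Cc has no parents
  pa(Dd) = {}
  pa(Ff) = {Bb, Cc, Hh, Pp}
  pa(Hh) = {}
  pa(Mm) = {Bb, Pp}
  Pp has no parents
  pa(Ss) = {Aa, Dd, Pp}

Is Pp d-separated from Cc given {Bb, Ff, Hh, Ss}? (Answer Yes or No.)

No

Enumerating the 5 paths from Pp to Cc and testing each for blocking by {Bb, Ff, Hh, Ss}:
Path 1: Pp → Aa ← Cc
  Aa is a collider and its descendant Ss is conditioned on, which opens it — no node blocks this path, so it is active.
Path 2: Pp → Ff ← Cc
  Ff is a collider and Ff is conditioned on, which opens it — no node blocks this path, so it is active.
Path 3: Pp → Ss ← Aa ← Cc
  Ss is a collider and Ss is conditioned on, which opens it; Aa is a chain and Aa is not conditioned on — no node blocks this path, so it is active.
Path 4: Pp → Mm ← Bb → Ff ← Cc
  Mm is a collider here and neither Mm nor any of its descendants is conditioned on, so the collider stays closed — the path is blocked at Mm.
Path 5: Pp → Mm ← Bb ← Hh → Ff ← Cc
  Mm is a collider here and neither Mm nor any of its descendants is conditioned on, so the collider stays closed — the path is blocked at Mm.
Because an active path exists, Pp and Cc are not d-separated.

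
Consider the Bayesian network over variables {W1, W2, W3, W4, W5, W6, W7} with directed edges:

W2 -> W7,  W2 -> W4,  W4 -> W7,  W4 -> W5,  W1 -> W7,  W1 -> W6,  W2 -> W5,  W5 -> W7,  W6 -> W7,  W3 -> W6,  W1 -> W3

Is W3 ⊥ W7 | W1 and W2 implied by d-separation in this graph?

No

There are 4 undirected paths between W3 and W7; checking each against the conditioning set {W1, W2}:
Path 1: W3 → W6 → W7
  W6 is a chain and W6 is not conditioned on — no node blocks this path, so it is active.
Path 2: W3 → W6 ← W1 → W7
  W6 is a collider here and neither W6 nor any of its descendants is conditioned on, so the collider stays closed — the path is blocked at W6.
Path 3: W3 ← W1 → W6 → W7
  W1 is a fork here and W1 is conditioned on, so the path is blocked at W1.
Path 4: W3 ← W1 → W7
  W1 is a fork here and W1 is conditioned on, so the path is blocked at W1.
Since the path W3 → W6 → W7 is active, W3 and W7 are not d-separated given {W1, W2}.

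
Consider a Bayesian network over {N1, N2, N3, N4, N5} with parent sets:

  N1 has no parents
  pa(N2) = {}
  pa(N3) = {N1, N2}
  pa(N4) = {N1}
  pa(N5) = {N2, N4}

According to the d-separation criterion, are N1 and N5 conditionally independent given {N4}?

Enumerating the 2 paths from N1 to N5 and testing each for blocking by {N4}:
Path 1: N1 → N3 ← N2 → N5
  N3 is a collider here and neither N3 nor any of its descendants is conditioned on, so the collider stays closed — the path is blocked at N3.
Path 2: N1 → N4 → N5
  N4 is a chain here and N4 is conditioned on, so the path is blocked at N4.
All paths are blocked; N1 ⊥ N5 | {N4} holds.

Yes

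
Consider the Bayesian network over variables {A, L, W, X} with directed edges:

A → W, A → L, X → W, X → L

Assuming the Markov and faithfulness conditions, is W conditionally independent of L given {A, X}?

There are 2 undirected paths between W and L; checking each against the conditioning set {A, X}:
Path 1: W ← A → L
  A is a fork here and A is conditioned on, so the path is blocked at A.
Path 2: W ← X → L
  X is a fork here and X is conditioned on, so the path is blocked at X.
All paths are blocked; W ⊥ L | {A, X} holds.

Yes — W and L are d-separated given {A, X}.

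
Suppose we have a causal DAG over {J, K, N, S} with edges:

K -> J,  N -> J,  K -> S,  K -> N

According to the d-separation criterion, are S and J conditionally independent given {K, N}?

Yes

We examine all 2 paths between S and J:
Path 1: S ← K → N → J
  K is a fork here and K is conditioned on, so the path is blocked at K.
Path 2: S ← K → J
  K is a fork here and K is conditioned on, so the path is blocked at K.
Every path is blocked, so S and J are d-separated given {K, N}.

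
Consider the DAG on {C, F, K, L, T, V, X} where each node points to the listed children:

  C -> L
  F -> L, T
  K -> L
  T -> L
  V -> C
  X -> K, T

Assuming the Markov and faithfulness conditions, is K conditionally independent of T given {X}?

Yes

There are 3 undirected paths between K and T; checking each against the conditioning set {X}:
Path 1: K ← X → T
  X is a fork here and X is conditioned on, so the path is blocked at X.
Path 2: K → L ← T
  L is a collider here and neither L nor any of its descendants is conditioned on, so the collider stays closed — the path is blocked at L.
Path 3: K → L ← F → T
  L is a collider here and neither L nor any of its descendants is conditioned on, so the collider stays closed — the path is blocked at L.
Every path is blocked, so K and T are d-separated given {X}.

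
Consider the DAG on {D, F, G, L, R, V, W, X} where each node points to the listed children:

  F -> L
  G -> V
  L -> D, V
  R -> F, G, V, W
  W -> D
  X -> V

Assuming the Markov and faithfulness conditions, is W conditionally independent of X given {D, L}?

Yes

Enumerating the 6 paths from W to X and testing each for blocking by {D, L}:
Path 1: W ← R → G → V ← X
  V is a collider here and neither V nor any of its descendants is conditioned on, so the collider stays closed — the path is blocked at V.
Path 2: W ← R → F → L → V ← X
  L is a chain here and L is conditioned on, so the path is blocked at L.
Path 3: W ← R → V ← X
  V is a collider here and neither V nor any of its descendants is conditioned on, so the collider stays closed — the path is blocked at V.
Path 4: W → D ← L ← F ← R → G → V ← X
  L is a chain here and L is conditioned on, so the path is blocked at L.
Path 5: W → D ← L ← F ← R → V ← X
  L is a chain here and L is conditioned on, so the path is blocked at L.
Path 6: W → D ← L → V ← X
  L is a fork here and L is conditioned on, so the path is blocked at L.
All paths are blocked; W ⊥ X | {D, L} holds.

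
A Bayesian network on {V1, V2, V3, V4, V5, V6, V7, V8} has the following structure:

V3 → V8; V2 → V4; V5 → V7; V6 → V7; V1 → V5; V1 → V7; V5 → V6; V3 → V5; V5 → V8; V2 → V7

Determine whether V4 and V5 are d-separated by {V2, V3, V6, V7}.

Yes — V4 and V5 are d-separated given {V2, V3, V6, V7}.

3 paths connect V4 and V5; each must be blocked for d-separation to hold:
  1. V4 ← V2 → V7 ← V6 ← V5 — V2:fork[blocks]; V7:collider[open]; V6:chain[blocks] ⇒ blocked
  2. V4 ← V2 → V7 ← V1 → V5 — V2:fork[blocks]; V7:collider[open]; V1:fork[open] ⇒ blocked
  3. V4 ← V2 → V7 ← V5 — V2:fork[blocks]; V7:collider[open] ⇒ blocked
Since every path is blocked, d-separation holds.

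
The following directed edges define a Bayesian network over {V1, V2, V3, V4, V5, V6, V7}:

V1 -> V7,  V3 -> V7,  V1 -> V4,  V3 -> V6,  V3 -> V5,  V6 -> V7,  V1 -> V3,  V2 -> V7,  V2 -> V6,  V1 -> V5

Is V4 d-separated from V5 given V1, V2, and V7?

5 paths connect V4 and V5; each must be blocked for d-separation to hold:
Path 1: V4 ← V1 → V7 ← V2 → V6 ← V3 → V5
  V1 is a fork here and V1 is conditioned on, so the path is blocked at V1.
Path 2: V4 ← V1 → V7 ← V6 ← V3 → V5
  V1 is a fork here and V1 is conditioned on, so the path is blocked at V1.
Path 3: V4 ← V1 → V7 ← V3 → V5
  V1 is a fork here and V1 is conditioned on, so the path is blocked at V1.
Path 4: V4 ← V1 → V5
  V1 is a fork here and V1 is conditioned on, so the path is blocked at V1.
Path 5: V4 ← V1 → V3 → V5
  V1 is a fork here and V1 is conditioned on, so the path is blocked at V1.
Since every path is blocked, d-separation holds.

Yes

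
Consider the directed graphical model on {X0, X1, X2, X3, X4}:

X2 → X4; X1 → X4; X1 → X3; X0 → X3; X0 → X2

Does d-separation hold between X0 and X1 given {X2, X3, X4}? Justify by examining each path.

No

Enumerating the 2 paths from X0 to X1 and testing each for blocking by {X2, X3, X4}:
Path 1: X0 → X2 → X4 ← X1
  X2 is a chain here and X2 is conditioned on, so the path is blocked at X2.
Path 2: X0 → X3 ← X1
  X3 is a collider and X3 is conditioned on, which opens it — no node blocks this path, so it is active.
Because an active path exists, X0 and X1 are not d-separated.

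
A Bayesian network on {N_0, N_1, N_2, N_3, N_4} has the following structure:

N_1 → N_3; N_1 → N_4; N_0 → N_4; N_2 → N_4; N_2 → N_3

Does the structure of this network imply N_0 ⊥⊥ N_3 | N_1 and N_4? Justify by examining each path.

No — N_0 and N_3 are not d-separated given {N_1, N_4}.

We examine all 2 paths between N_0 and N_3:
Path 1: N_0 → N_4 ← N_2 → N_3
  N_4 is a collider and N_4 is conditioned on, which opens it; N_2 is a fork and N_2 is not conditioned on — no node blocks this path, so it is active.
Path 2: N_0 → N_4 ← N_1 → N_3
  N_1 is a fork here and N_1 is conditioned on, so the path is blocked at N_1.
Because an active path exists, N_0 and N_3 are not d-separated.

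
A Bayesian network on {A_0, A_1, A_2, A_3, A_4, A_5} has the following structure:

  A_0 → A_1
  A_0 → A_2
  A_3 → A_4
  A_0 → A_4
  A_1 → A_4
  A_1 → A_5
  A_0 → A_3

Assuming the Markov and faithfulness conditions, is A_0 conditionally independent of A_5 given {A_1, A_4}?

3 paths connect A_0 and A_5; each must be blocked for d-separation to hold:
Path 1: A_0 → A_4 ← A_1 → A_5
  A_1 is a fork here and A_1 is conditioned on, so the path is blocked at A_1.
Path 2: A_0 → A_3 → A_4 ← A_1 → A_5
  A_1 is a fork here and A_1 is conditioned on, so the path is blocked at A_1.
Path 3: A_0 → A_1 → A_5
  A_1 is a chain here and A_1 is conditioned on, so the path is blocked at A_1.
Since every path is blocked, d-separation holds.

Yes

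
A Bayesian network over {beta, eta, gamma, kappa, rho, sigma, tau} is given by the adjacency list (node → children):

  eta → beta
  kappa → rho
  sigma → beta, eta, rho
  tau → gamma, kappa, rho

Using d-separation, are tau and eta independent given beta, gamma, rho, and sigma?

4 paths connect tau and eta; each must be blocked for d-separation to hold:
  1. tau → rho ← sigma → beta ← eta — rho:collider[open]; sigma:fork[blocks]; beta:collider[open] ⇒ blocked
  2. tau → rho ← sigma → eta — rho:collider[open]; sigma:fork[blocks] ⇒ blocked
  3. tau → kappa → rho ← sigma → beta ← eta — kappa:chain[open]; rho:collider[open]; sigma:fork[blocks]; beta:collider[open] ⇒ blocked
  4. tau → kappa → rho ← sigma → eta — kappa:chain[open]; rho:collider[open]; sigma:fork[blocks] ⇒ blocked
Every path is blocked, so tau and eta are d-separated given {beta, gamma, rho, sigma}.

Yes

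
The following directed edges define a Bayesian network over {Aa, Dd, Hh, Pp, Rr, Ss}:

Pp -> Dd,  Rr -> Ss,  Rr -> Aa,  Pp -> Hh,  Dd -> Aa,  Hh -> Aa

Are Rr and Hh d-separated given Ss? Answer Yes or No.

We examine all 2 paths between Rr and Hh:
  1. Rr → Aa ← Hh — Aa:collider[blocks] ⇒ blocked
  2. Rr → Aa ← Dd ← Pp → Hh — Aa:collider[blocks]; Dd:chain[open]; Pp:fork[open] ⇒ blocked
Since every path is blocked, d-separation holds.

Yes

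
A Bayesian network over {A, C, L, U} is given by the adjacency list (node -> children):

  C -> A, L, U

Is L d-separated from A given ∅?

No

There is one path between L and A:
  1. L ← C → A — C:fork[open] ⇒ active
Because an active path exists, L and A are not d-separated.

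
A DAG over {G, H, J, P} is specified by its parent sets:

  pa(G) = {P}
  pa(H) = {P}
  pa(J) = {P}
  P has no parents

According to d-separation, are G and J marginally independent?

The only undirected path from G to J is:
Path 1: G ← P → J
  P is a fork and P is not conditioned on — no node blocks this path, so it is active.
Since the path G ← P → J is active, G and J are not d-separated given ∅.

No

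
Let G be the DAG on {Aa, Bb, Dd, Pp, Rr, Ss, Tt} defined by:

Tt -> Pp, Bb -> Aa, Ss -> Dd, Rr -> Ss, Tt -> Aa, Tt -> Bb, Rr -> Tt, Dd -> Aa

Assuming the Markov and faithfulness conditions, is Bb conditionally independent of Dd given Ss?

Yes

We examine all 4 paths between Bb and Dd:
Path 1: Bb → Aa ← Dd
  Aa is a collider here and neither Aa nor any of its descendants is conditioned on, so the collider stays closed — the path is blocked at Aa.
Path 2: Bb → Aa ← Tt ← Rr → Ss → Dd
  Aa is a collider here and neither Aa nor any of its descendants is conditioned on, so the collider stays closed — the path is blocked at Aa.
Path 3: Bb ← Tt ← Rr → Ss → Dd
  Ss is a chain here and Ss is conditioned on, so the path is blocked at Ss.
Path 4: Bb ← Tt → Aa ← Dd
  Aa is a collider here and neither Aa nor any of its descendants is conditioned on, so the collider stays closed — the path is blocked at Aa.
Since every path is blocked, d-separation holds.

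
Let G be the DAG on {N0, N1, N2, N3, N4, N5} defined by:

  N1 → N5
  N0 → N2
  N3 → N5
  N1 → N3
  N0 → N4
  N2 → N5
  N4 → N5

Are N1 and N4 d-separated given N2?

We examine all 4 paths between N1 and N4:
Path 1: N1 → N5 ← N4
  N5 is a collider here and neither N5 nor any of its descendants is conditioned on, so the collider stays closed — the path is blocked at N5.
Path 2: N1 → N5 ← N2 ← N0 → N4
  N5 is a collider here and neither N5 nor any of its descendants is conditioned on, so the collider stays closed — the path is blocked at N5.
Path 3: N1 → N3 → N5 ← N4
  N5 is a collider here and neither N5 nor any of its descendants is conditioned on, so the collider stays closed — the path is blocked at N5.
Path 4: N1 → N3 → N5 ← N2 ← N0 → N4
  N5 is a collider here and neither N5 nor any of its descendants is conditioned on, so the collider stays closed — the path is blocked at N5.
Every path is blocked, so N1 and N4 are d-separated given {N2}.

Yes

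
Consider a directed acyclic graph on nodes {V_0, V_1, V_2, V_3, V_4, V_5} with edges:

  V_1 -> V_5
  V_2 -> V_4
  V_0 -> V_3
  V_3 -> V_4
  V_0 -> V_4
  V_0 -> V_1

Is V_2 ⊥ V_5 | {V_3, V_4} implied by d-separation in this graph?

There are 2 undirected paths between V_2 and V_5; checking each against the conditioning set {V_3, V_4}:
Path 1: V_2 → V_4 ← V_3 ← V_0 → V_1 → V_5
  V_3 is a chain here and V_3 is conditioned on, so the path is blocked at V_3.
Path 2: V_2 → V_4 ← V_0 → V_1 → V_5
  V_4 is a collider and V_4 is conditioned on, which opens it; V_0 is a fork and V_0 is not conditioned on; V_1 is a chain and V_1 is not conditioned on — no node blocks this path, so it is active.
At least one path is unblocked, so d-separation fails.

No — V_2 and V_5 are not d-separated given {V_3, V_4}.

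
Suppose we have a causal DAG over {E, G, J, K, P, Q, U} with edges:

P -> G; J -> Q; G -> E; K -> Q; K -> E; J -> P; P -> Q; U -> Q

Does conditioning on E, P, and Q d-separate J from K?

We examine all 4 paths between J and K:
  1. J → P → G → E ← K — P:chain[blocks]; G:chain[open]; E:collider[open] ⇒ blocked
  2. J → P → Q ← K — P:chain[blocks]; Q:collider[open] ⇒ blocked
  3. J → Q ← P → G → E ← K — Q:collider[open]; P:fork[blocks]; G:chain[open]; E:collider[open] ⇒ blocked
  4. J → Q ← K — Q:collider[open] ⇒ active
At least one path is unblocked, so d-separation fails.

No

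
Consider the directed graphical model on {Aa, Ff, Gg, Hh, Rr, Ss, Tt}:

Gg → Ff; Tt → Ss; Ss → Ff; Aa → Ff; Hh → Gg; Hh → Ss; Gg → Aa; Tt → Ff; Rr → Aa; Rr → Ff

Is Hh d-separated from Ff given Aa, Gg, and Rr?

5 paths connect Hh and Ff; each must be blocked for d-separation to hold:
Path 1: Hh → Ss → Ff
  Ss is a chain and Ss is not conditioned on — no node blocks this path, so it is active.
Path 2: Hh → Ss ← Tt → Ff
  Ss is a collider here and neither Ss nor any of its descendants is conditioned on, so the collider stays closed — the path is blocked at Ss.
Path 3: Hh → Gg → Aa ← Rr → Ff
  Gg is a chain here and Gg is conditioned on, so the path is blocked at Gg.
Path 4: Hh → Gg → Aa → Ff
  Gg is a chain here and Gg is conditioned on, so the path is blocked at Gg.
Path 5: Hh → Gg → Ff
  Gg is a chain here and Gg is conditioned on, so the path is blocked at Gg.
Since the path Hh → Ss → Ff is active, Hh and Ff are not d-separated given {Aa, Gg, Rr}.

No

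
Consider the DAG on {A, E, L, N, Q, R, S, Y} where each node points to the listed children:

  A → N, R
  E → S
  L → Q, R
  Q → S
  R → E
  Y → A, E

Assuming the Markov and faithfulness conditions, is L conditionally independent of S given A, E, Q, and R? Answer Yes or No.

Yes

3 paths connect L and S; each must be blocked for d-separation to hold:
  1. L → Q → S — Q:chain[blocks] ⇒ blocked
  2. L → R ← A ← Y → E → S — R:collider[open]; A:chain[blocks]; Y:fork[open]; E:chain[blocks] ⇒ blocked
  3. L → R → E → S — R:chain[blocks]; E:chain[blocks] ⇒ blocked
All paths are blocked; L ⊥ S | {A, E, Q, R} holds.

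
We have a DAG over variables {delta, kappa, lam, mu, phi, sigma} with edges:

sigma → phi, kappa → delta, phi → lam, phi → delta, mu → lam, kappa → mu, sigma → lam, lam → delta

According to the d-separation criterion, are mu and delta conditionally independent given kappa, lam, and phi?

Yes

4 paths connect mu and delta; each must be blocked for d-separation to hold:
  1. mu → lam ← sigma → phi → delta — lam:collider[open]; sigma:fork[open]; phi:chain[blocks] ⇒ blocked
  2. mu → lam → delta — lam:chain[blocks] ⇒ blocked
  3. mu → lam ← phi → delta — lam:collider[open]; phi:fork[blocks] ⇒ blocked
  4. mu ← kappa → delta — kappa:fork[blocks] ⇒ blocked
All paths are blocked; mu ⊥ delta | {kappa, lam, phi} holds.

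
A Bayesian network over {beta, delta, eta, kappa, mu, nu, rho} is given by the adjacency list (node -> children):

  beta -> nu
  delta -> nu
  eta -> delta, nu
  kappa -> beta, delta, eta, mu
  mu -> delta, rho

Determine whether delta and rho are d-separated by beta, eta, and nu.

There are 6 undirected paths between delta and rho; checking each against the conditioning set {beta, eta, nu}:
Path 1: delta → nu ← beta ← kappa → mu → rho
  beta is a chain here and beta is conditioned on, so the path is blocked at beta.
Path 2: delta → nu ← eta ← kappa → mu → rho
  eta is a chain here and eta is conditioned on, so the path is blocked at eta.
Path 3: delta ← kappa → mu → rho
  kappa is a fork and kappa is not conditioned on; mu is a chain and mu is not conditioned on — no node blocks this path, so it is active.
Path 4: delta ← mu → rho
  mu is a fork and mu is not conditioned on — no node blocks this path, so it is active.
Path 5: delta ← eta → nu ← beta ← kappa → mu → rho
  eta is a fork here and eta is conditioned on, so the path is blocked at eta.
Path 6: delta ← eta ← kappa → mu → rho
  eta is a chain here and eta is conditioned on, so the path is blocked at eta.
Since the path delta ← kappa → mu → rho is active, delta and rho are not d-separated given {beta, eta, nu}.

No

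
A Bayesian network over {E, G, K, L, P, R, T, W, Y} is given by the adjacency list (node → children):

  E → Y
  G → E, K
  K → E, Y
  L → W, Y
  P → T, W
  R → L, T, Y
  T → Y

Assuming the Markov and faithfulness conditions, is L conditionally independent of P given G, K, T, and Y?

Enumerating the 5 paths from L to P and testing each for blocking by {G, K, T, Y}:
  1. L → W ← P — W:collider[blocks] ⇒ blocked
  2. L ← R → T ← P — R:fork[open]; T:collider[open] ⇒ active
  3. L ← R → Y ← T ← P — R:fork[open]; Y:collider[open]; T:chain[blocks] ⇒ blocked
  4. L → Y ← R → T ← P — Y:collider[open]; R:fork[open]; T:collider[open] ⇒ active
  5. L → Y ← T ← P — Y:collider[open]; T:chain[blocks] ⇒ blocked
At least one path is unblocked, so d-separation fails.

No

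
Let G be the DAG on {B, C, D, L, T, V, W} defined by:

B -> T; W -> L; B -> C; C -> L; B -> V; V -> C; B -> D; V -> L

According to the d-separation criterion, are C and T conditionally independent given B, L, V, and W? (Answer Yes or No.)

Yes — C and T are d-separated given {B, L, V, W}.

3 paths connect C and T; each must be blocked for d-separation to hold:
Path 1: C ← B → T
  B is a fork here and B is conditioned on, so the path is blocked at B.
Path 2: C → L ← V ← B → T
  V is a chain here and V is conditioned on, so the path is blocked at V.
Path 3: C ← V ← B → T
  V is a chain here and V is conditioned on, so the path is blocked at V.
Every path is blocked, so C and T are d-separated given {B, L, V, W}.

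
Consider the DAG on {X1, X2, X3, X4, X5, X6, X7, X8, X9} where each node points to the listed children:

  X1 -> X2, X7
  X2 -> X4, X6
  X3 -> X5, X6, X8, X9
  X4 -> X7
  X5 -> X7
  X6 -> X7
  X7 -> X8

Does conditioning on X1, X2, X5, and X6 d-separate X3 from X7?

5 paths connect X3 and X7; each must be blocked for d-separation to hold:
Path 1: X3 → X8 ← X7
  X8 is a collider here and neither X8 nor any of its descendants is conditioned on, so the collider stays closed — the path is blocked at X8.
Path 2: X3 → X6 ← X2 → X4 → X7
  X2 is a fork here and X2 is conditioned on, so the path is blocked at X2.
Path 3: X3 → X6 ← X2 ← X1 → X7
  X2 is a chain here and X2 is conditioned on, so the path is blocked at X2.
Path 4: X3 → X6 → X7
  X6 is a chain here and X6 is conditioned on, so the path is blocked at X6.
Path 5: X3 → X5 → X7
  X5 is a chain here and X5 is conditioned on, so the path is blocked at X5.
Every path is blocked, so X3 and X7 are d-separated given {X1, X2, X5, X6}.

Yes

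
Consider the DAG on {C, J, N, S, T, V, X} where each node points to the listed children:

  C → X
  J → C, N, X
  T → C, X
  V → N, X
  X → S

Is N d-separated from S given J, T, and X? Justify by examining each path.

Yes — N and S are d-separated given {J, T, X}.

Enumerating the 4 paths from N to S and testing each for blocking by {J, T, X}:
  1. N ← V → X → S — V:fork[open]; X:chain[blocks] ⇒ blocked
  2. N ← J → C ← T → X → S — J:fork[blocks]; C:collider[open]; T:fork[blocks]; X:chain[blocks] ⇒ blocked
  3. N ← J → C → X → S — J:fork[blocks]; C:chain[open]; X:chain[blocks] ⇒ blocked
  4. N ← J → X → S — J:fork[blocks]; X:chain[blocks] ⇒ blocked
All paths are blocked; N ⊥ S | {J, T, X} holds.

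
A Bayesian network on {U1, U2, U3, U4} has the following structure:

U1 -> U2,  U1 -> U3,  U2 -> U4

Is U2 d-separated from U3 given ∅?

No

The only undirected path from U2 to U3 is:
Path 1: U2 ← U1 → U3
  U1 is a fork and U1 is not conditioned on — no node blocks this path, so it is active.
At least one path is unblocked, so d-separation fails.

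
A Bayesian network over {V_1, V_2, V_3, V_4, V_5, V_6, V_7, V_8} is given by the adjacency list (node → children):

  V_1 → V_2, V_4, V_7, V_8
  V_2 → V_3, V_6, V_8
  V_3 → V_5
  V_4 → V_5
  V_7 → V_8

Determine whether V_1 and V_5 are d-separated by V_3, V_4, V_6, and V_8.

Yes

There are 4 undirected paths between V_1 and V_5; checking each against the conditioning set {V_3, V_4, V_6, V_8}:
  1. V_1 → V_4 → V_5 — V_4:chain[blocks] ⇒ blocked
  2. V_1 → V_7 → V_8 ← V_2 → V_3 → V_5 — V_7:chain[open]; V_8:collider[open]; V_2:fork[open]; V_3:chain[blocks] ⇒ blocked
  3. V_1 → V_2 → V_3 → V_5 — V_2:chain[open]; V_3:chain[blocks] ⇒ blocked
  4. V_1 → V_8 ← V_2 → V_3 → V_5 — V_8:collider[open]; V_2:fork[open]; V_3:chain[blocks] ⇒ blocked
All paths are blocked; V_1 ⊥ V_5 | {V_3, V_4, V_6, V_8} holds.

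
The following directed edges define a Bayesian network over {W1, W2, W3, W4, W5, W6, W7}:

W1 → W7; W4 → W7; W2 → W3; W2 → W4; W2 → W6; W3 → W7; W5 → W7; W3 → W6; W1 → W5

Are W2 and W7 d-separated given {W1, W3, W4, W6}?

Yes

Enumerating the 3 paths from W2 to W7 and testing each for blocking by {W1, W3, W4, W6}:
Path 1: W2 → W4 → W7
  W4 is a chain here and W4 is conditioned on, so the path is blocked at W4.
Path 2: W2 → W3 → W7
  W3 is a chain here and W3 is conditioned on, so the path is blocked at W3.
Path 3: W2 → W6 ← W3 → W7
  W3 is a fork here and W3 is conditioned on, so the path is blocked at W3.
Every path is blocked, so W2 and W7 are d-separated given {W1, W3, W4, W6}.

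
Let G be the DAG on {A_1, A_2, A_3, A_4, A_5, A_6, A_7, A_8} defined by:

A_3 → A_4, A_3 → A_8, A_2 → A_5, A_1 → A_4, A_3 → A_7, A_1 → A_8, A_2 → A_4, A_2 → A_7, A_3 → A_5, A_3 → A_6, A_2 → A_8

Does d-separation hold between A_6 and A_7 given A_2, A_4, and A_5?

We examine all 6 paths between A_6 and A_7:
Path 1: A_6 ← A_3 → A_8 ← A_1 → A_4 ← A_2 → A_7
  A_8 is a collider here and neither A_8 nor any of its descendants is conditioned on, so the collider stays closed — the path is blocked at A_8.
Path 2: A_6 ← A_3 → A_8 ← A_2 → A_7
  A_8 is a collider here and neither A_8 nor any of its descendants is conditioned on, so the collider stays closed — the path is blocked at A_8.
Path 3: A_6 ← A_3 → A_5 ← A_2 → A_7
  A_2 is a fork here and A_2 is conditioned on, so the path is blocked at A_2.
Path 4: A_6 ← A_3 → A_7
  A_3 is a fork and A_3 is not conditioned on — no node blocks this path, so it is active.
Path 5: A_6 ← A_3 → A_4 ← A_1 → A_8 ← A_2 → A_7
  A_8 is a collider here and neither A_8 nor any of its descendants is conditioned on, so the collider stays closed — the path is blocked at A_8.
Path 6: A_6 ← A_3 → A_4 ← A_2 → A_7
  A_2 is a fork here and A_2 is conditioned on, so the path is blocked at A_2.
Because an active path exists, A_6 and A_7 are not d-separated.

No — A_6 and A_7 are not d-separated given {A_2, A_4, A_5}.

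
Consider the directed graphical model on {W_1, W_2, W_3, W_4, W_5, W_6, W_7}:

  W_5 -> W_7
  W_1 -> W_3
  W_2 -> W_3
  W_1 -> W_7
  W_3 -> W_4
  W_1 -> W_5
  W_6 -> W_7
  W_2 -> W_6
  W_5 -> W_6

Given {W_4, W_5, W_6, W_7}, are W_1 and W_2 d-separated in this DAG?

No

5 paths connect W_1 and W_2; each must be blocked for d-separation to hold:
Path 1: W_1 → W_7 ← W_5 → W_6 ← W_2
  W_5 is a fork here and W_5 is conditioned on, so the path is blocked at W_5.
Path 2: W_1 → W_7 ← W_6 ← W_2
  W_6 is a chain here and W_6 is conditioned on, so the path is blocked at W_6.
Path 3: W_1 → W_3 ← W_2
  W_3 is a collider and its descendant W_4 is conditioned on, which opens it — no node blocks this path, so it is active.
Path 4: W_1 → W_5 → W_7 ← W_6 ← W_2
  W_5 is a chain here and W_5 is conditioned on, so the path is blocked at W_5.
Path 5: W_1 → W_5 → W_6 ← W_2
  W_5 is a chain here and W_5 is conditioned on, so the path is blocked at W_5.
At least one path is unblocked, so d-separation fails.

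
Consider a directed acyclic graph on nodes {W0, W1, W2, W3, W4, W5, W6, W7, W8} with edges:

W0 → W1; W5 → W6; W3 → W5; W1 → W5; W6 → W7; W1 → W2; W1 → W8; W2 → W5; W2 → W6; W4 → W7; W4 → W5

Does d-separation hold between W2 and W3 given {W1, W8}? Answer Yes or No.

Yes

Enumerating the 4 paths from W2 to W3 and testing each for blocking by {W1, W8}:
Path 1: W2 → W6 ← W5 ← W3
  W6 is a collider here and neither W6 nor any of its descendants is conditioned on, so the collider stays closed — the path is blocked at W6.
Path 2: W2 → W6 → W7 ← W4 → W5 ← W3
  W7 is a collider here and neither W7 nor any of its descendants is conditioned on, so the collider stays closed — the path is blocked at W7.
Path 3: W2 → W5 ← W3
  W5 is a collider here and neither W5 nor any of its descendants is conditioned on, so the collider stays closed — the path is blocked at W5.
Path 4: W2 ← W1 → W5 ← W3
  W1 is a fork here and W1 is conditioned on, so the path is blocked at W1.
Since every path is blocked, d-separation holds.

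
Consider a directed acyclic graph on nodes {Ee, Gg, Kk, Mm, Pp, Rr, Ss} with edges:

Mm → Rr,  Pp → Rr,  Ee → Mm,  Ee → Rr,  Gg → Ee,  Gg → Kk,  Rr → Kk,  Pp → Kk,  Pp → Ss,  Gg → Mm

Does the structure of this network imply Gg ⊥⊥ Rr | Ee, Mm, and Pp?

We examine all 6 paths between Gg and Rr:
Path 1: Gg → Kk ← Rr
  Kk is a collider here and neither Kk nor any of its descendants is conditioned on, so the collider stays closed — the path is blocked at Kk.
Path 2: Gg → Kk ← Pp → Rr
  Kk is a collider here and neither Kk nor any of its descendants is conditioned on, so the collider stays closed — the path is blocked at Kk.
Path 3: Gg → Ee → Rr
  Ee is a chain here and Ee is conditioned on, so the path is blocked at Ee.
Path 4: Gg → Ee → Mm → Rr
  Ee is a chain here and Ee is conditioned on, so the path is blocked at Ee.
Path 5: Gg → Mm → Rr
  Mm is a chain here and Mm is conditioned on, so the path is blocked at Mm.
Path 6: Gg → Mm ← Ee → Rr
  Ee is a fork here and Ee is conditioned on, so the path is blocked at Ee.
All paths are blocked; Gg ⊥ Rr | {Ee, Mm, Pp} holds.

Yes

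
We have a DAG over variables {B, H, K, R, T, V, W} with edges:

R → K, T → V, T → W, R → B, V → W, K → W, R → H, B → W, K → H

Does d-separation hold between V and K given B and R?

Yes

6 paths connect V and K; each must be blocked for d-separation to hold:
  1. V → W ← B ← R → K — W:collider[blocks]; B:chain[blocks]; R:fork[blocks] ⇒ blocked
  2. V → W ← B ← R → H ← K — W:collider[blocks]; B:chain[blocks]; R:fork[blocks]; H:collider[blocks] ⇒ blocked
  3. V → W ← K — W:collider[blocks] ⇒ blocked
  4. V ← T → W ← B ← R → K — T:fork[open]; W:collider[blocks]; B:chain[blocks]; R:fork[blocks] ⇒ blocked
  5. V ← T → W ← B ← R → H ← K — T:fork[open]; W:collider[blocks]; B:chain[blocks]; R:fork[blocks]; H:collider[blocks] ⇒ blocked
  6. V ← T → W ← K — T:fork[open]; W:collider[blocks] ⇒ blocked
Since every path is blocked, d-separation holds.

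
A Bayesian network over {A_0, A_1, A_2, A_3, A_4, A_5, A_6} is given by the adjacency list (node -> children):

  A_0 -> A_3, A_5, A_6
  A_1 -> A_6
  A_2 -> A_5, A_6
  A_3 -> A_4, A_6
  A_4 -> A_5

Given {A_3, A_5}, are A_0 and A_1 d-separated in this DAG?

Yes — A_0 and A_1 are d-separated given {A_3, A_5}.

Enumerating the 5 paths from A_0 to A_1 and testing each for blocking by {A_3, A_5}:
Path 1: A_0 → A_6 ← A_1
  A_6 is a collider here and neither A_6 nor any of its descendants is conditioned on, so the collider stays closed — the path is blocked at A_6.
Path 2: A_0 → A_3 → A_6 ← A_1
  A_3 is a chain here and A_3 is conditioned on, so the path is blocked at A_3.
Path 3: A_0 → A_3 → A_4 → A_5 ← A_2 → A_6 ← A_1
  A_3 is a chain here and A_3 is conditioned on, so the path is blocked at A_3.
Path 4: A_0 → A_5 ← A_4 ← A_3 → A_6 ← A_1
  A_3 is a fork here and A_3 is conditioned on, so the path is blocked at A_3.
Path 5: A_0 → A_5 ← A_2 → A_6 ← A_1
  A_6 is a collider here and neither A_6 nor any of its descendants is conditioned on, so the collider stays closed — the path is blocked at A_6.
Every path is blocked, so A_0 and A_1 are d-separated given {A_3, A_5}.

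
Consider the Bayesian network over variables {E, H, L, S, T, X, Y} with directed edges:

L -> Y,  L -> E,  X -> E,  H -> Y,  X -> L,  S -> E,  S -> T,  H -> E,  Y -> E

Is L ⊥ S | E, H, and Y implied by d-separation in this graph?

4 paths connect L and S; each must be blocked for d-separation to hold:
Path 1: L → E ← S
  E is a collider and E is conditioned on, which opens it — no node blocks this path, so it is active.
Path 2: L → Y → E ← S
  Y is a chain here and Y is conditioned on, so the path is blocked at Y.
Path 3: L → Y ← H → E ← S
  H is a fork here and H is conditioned on, so the path is blocked at H.
Path 4: L ← X → E ← S
  X is a fork and X is not conditioned on; E is a collider and E is conditioned on, which opens it — no node blocks this path, so it is active.
Because an active path exists, L and S are not d-separated.

No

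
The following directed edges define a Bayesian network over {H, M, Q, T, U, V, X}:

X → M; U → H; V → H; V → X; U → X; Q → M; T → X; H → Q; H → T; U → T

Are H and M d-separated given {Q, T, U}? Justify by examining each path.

Enumerating the 6 paths from H to M and testing each for blocking by {Q, T, U}:
Path 1: H → T → X → M
  T is a chain here and T is conditioned on, so the path is blocked at T.
Path 2: H → T ← U → X → M
  U is a fork here and U is conditioned on, so the path is blocked at U.
Path 3: H ← U → T → X → M
  U is a fork here and U is conditioned on, so the path is blocked at U.
Path 4: H ← U → X → M
  U is a fork here and U is conditioned on, so the path is blocked at U.
Path 5: H → Q → M
  Q is a chain here and Q is conditioned on, so the path is blocked at Q.
Path 6: H ← V → X → M
  V is a fork and V is not conditioned on; X is a chain and X is not conditioned on — no node blocks this path, so it is active.
Since the path H ← V → X → M is active, H and M are not d-separated given {Q, T, U}.

No — H and M are not d-separated given {Q, T, U}.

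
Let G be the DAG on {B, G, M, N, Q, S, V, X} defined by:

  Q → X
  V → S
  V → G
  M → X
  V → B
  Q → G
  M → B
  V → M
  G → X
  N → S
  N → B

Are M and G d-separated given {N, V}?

Yes

Enumerating the 5 paths from M to G and testing each for blocking by {N, V}:
Path 1: M → X ← G
  X is a collider here and neither X nor any of its descendants is conditioned on, so the collider stays closed — the path is blocked at X.
Path 2: M → X ← Q → G
  X is a collider here and neither X nor any of its descendants is conditioned on, so the collider stays closed — the path is blocked at X.
Path 3: M → B ← V → G
  B is a collider here and neither B nor any of its descendants is conditioned on, so the collider stays closed — the path is blocked at B.
Path 4: M → B ← N → S ← V → G
  B is a collider here and neither B nor any of its descendants is conditioned on, so the collider stays closed — the path is blocked at B.
Path 5: M ← V → G
  V is a fork here and V is conditioned on, so the path is blocked at V.
Since every path is blocked, d-separation holds.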